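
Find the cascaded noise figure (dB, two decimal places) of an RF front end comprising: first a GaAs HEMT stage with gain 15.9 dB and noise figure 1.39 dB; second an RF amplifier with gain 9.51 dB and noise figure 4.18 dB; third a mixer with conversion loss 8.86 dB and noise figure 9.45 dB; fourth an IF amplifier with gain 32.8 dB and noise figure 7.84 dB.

1.91 dB

Convert to linear (a loss of L dB is a gain of −L dB): F_i = 10^(NF_i/10), G_i = 10^(G_i,dB/10)
  Stage 1: F_1 = 10^(1.39/10) = 1.377, G_1 = 10^(15.9/10) = 38.90
  Stage 2: F_2 = 10^(4.18/10) = 2.618, G_2 = 10^(9.51/10) = 8.933
  Stage 3: F_3 = 10^(9.45/10) = 8.810, G_3 = 10^(−8.86/10) = 0.1300
  Stage 4: F_4 = 10^(7.84/10) = 6.081, G_4 = 10^(32.8/10) = 1905
Friis cascade:
  F = 1.377 + (2.618 − 1)/38.90 + (8.810 − 1)/347.5 + (6.081 − 1)/45.19 = 1.554
NF = 10 log₁₀(1.554) = 1.91 dB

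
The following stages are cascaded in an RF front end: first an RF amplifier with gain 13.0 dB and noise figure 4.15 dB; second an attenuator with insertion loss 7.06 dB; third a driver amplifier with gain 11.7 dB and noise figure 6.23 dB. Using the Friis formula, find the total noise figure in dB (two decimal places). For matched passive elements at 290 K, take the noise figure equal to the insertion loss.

Convert to linear (a loss of L dB is a gain of −L dB): F_i = 10^(NF_i/10), G_i = 10^(G_i,dB/10)
  Stage 1: F_1 = 10^(4.15/10) = 2.600, G_1 = 10^(13.0/10) = 19.95
  Stage 2: F_2 = 10^(7.06/10) = 5.082, G_2 = 10^(−7.06/10) = 0.1968
  Stage 3: F_3 = 10^(6.23/10) = 4.198, G_3 = 10^(11.7/10) = 14.79
Friis cascade:
  F = 2.600 + (5.082 − 1)/19.95 + (4.198 − 1)/3.926 = 3.619
NF = 10 log₁₀(3.619) = 5.59 dB

5.59 dB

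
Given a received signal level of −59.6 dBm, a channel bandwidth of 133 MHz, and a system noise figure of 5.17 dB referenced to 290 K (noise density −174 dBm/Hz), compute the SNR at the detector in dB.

28.0 dB

Noise floor: N = −174 + 10 log₁₀(B) + NF
10 log₁₀(1.33×10⁸) = 81.24 dB
N = −174 + 81.24 + 5.17 = −87.59 dBm
SNR = P_sig − N = −59.6 − (−87.59) = 27.99 dB → 28.0 dB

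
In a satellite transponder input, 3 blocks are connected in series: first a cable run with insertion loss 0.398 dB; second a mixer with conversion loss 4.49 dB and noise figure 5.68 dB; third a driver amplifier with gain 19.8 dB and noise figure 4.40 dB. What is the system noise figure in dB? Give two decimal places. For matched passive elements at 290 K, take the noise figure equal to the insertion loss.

9.76 dB

Convert to linear (a loss of L dB is a gain of −L dB): F_i = 10^(NF_i/10), G_i = 10^(G_i,dB/10)
  Stage 1: F_1 = 10^(0.398/10) = 1.096, G_1 = 10^(−0.398/10) = 0.9124
  Stage 2: F_2 = 10^(5.68/10) = 3.698, G_2 = 10^(−4.49/10) = 0.3556
  Stage 3: F_3 = 10^(4.40/10) = 2.754, G_3 = 10^(19.8/10) = 95.50
Friis cascade:
  F = 1.096 + (3.698 − 1)/0.9124 + (2.754 − 1)/0.3245 = 9.459
NF = 10 log₁₀(9.459) = 9.76 dB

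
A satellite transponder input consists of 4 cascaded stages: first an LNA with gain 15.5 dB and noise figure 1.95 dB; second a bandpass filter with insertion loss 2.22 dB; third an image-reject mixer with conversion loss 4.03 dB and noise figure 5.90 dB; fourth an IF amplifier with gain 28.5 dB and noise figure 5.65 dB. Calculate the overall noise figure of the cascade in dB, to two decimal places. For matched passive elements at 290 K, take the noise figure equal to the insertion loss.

Convert to linear (a loss of L dB is a gain of −L dB): F_i = 10^(NF_i/10), G_i = 10^(G_i,dB/10)
  Stage 1: F_1 = 10^(1.95/10) = 1.567, G_1 = 10^(15.5/10) = 35.48
  Stage 2: F_2 = 10^(2.22/10) = 1.667, G_2 = 10^(−2.22/10) = 0.5998
  Stage 3: F_3 = 10^(5.90/10) = 3.890, G_3 = 10^(−4.03/10) = 0.3954
  Stage 4: F_4 = 10^(5.65/10) = 3.673, G_4 = 10^(28.5/10) = 707.9
Friis cascade:
  F = 1.567 + (1.667 − 1)/35.48 + (3.890 − 1)/21.28 + (3.673 − 1)/8.414 = 2.039
NF = 10 log₁₀(2.039) = 3.09 dB

3.09 dB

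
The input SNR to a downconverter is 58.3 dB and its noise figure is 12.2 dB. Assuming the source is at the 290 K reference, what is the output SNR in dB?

By definition F = SNR_in/SNR_out, so in dB: SNR_out = SNR_in − NF
SNR_out = 58.3 − 12.2 = 46.1 dB

46.1 dB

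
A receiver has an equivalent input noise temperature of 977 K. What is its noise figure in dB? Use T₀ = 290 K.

F = 1 + T_e/T₀ = 1 + 977/290 = 4.36897
NF = 10 log₁₀(4.36897) = 6.40 dB

6.40 dB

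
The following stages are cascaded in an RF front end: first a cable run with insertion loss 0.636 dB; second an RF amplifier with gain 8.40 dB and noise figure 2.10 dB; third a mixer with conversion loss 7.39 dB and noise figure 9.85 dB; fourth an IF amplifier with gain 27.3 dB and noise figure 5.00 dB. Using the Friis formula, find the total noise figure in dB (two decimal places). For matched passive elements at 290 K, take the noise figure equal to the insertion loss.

Convert to linear (a loss of L dB is a gain of −L dB): F_i = 10^(NF_i/10), G_i = 10^(G_i,dB/10)
  Stage 1: F_1 = 10^(0.636/10) = 1.158, G_1 = 10^(−0.636/10) = 0.8638
  Stage 2: F_2 = 10^(2.10/10) = 1.622, G_2 = 10^(8.40/10) = 6.918
  Stage 3: F_3 = 10^(9.85/10) = 9.661, G_3 = 10^(−7.39/10) = 0.1824
  Stage 4: F_4 = 10^(5.00/10) = 3.162, G_4 = 10^(27.3/10) = 537.0
Friis cascade:
  F = 1.158 + (1.622 − 1)/0.8638 + (9.661 − 1)/5.976 + (3.162 − 1)/1.090 = 5.311
NF = 10 log₁₀(5.311) = 7.25 dB

7.25 dB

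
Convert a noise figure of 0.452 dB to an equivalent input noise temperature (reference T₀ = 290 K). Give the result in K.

31.8 K

F = 10^(0.452/10) = 1.10969
T_e = (F − 1)·T₀ = (1.10969 − 1) × 290 = 31.8 K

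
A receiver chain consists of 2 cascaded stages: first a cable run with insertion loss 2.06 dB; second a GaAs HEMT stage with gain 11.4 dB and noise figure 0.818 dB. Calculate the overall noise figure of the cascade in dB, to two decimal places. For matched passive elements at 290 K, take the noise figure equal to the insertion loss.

2.88 dB

Convert to linear (a loss of L dB is a gain of −L dB): F_i = 10^(NF_i/10), G_i = 10^(G_i,dB/10)
  Stage 1: F_1 = 10^(2.06/10) = 1.607, G_1 = 10^(−2.06/10) = 0.6223
  Stage 2: F_2 = 10^(0.818/10) = 1.207, G_2 = 10^(11.4/10) = 13.80
Friis cascade:
  F = 1.607 + (1.207 − 1)/0.6223 = 1.940
NF = 10 log₁₀(1.940) = 2.88 dB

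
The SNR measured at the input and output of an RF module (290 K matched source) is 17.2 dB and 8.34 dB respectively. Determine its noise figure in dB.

NF (dB) = SNR_in(dB) − SNR_out(dB) when the source is at T₀
NF = 17.2 − 8.34 = 8.86 dB

8.86 dB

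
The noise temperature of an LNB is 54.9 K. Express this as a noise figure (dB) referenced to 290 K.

0.753 dB

F = 1 + T_e/T₀ = 1 + 54.9/290 = 1.18931
NF = 10 log₁₀(1.18931) = 0.753 dB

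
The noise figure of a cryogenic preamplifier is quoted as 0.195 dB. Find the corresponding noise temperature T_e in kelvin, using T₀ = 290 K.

13.3 K

F = 10^(0.195/10) = 1.04592
T_e = (F − 1)·T₀ = (1.04592 − 1) × 290 = 13.3 K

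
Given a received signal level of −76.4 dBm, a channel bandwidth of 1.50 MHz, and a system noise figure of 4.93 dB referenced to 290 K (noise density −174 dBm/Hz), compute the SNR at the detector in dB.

Noise floor: N = −174 + 10 log₁₀(B) + NF
10 log₁₀(1.50×10⁶) = 61.76 dB
N = −174 + 61.76 + 4.93 = −107.31 dBm
SNR = P_sig − N = −76.4 − (−107.31) = 30.91 dB → 30.9 dB

30.9 dB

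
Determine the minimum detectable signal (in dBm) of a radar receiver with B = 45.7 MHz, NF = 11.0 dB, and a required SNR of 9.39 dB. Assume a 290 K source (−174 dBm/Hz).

−77.0 dBm

Sensitivity = −174 + 10 log₁₀(B) + NF + SNR_min
= −174 + 76.6 + 11.0 + 9.39
= −77.01 dBm → −77.0 dBm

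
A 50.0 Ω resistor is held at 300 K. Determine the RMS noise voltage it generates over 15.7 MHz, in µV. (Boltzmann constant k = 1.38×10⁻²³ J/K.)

V_n = √(4kTRB)
4kTRB = 4 × 1.38×10⁻²³ × 300 × 5.00×10¹ × 1.57×10⁷ = 1.30×10⁻¹¹ V²
V_n = √(1.30×10⁻¹¹) = 3.61×10⁻⁶ V = 3.61 µV

3.61 µV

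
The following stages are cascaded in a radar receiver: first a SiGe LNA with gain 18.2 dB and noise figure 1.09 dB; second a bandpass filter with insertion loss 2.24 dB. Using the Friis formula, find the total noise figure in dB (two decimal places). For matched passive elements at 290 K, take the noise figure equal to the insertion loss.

Convert to linear (a loss of L dB is a gain of −L dB): F_i = 10^(NF_i/10), G_i = 10^(G_i,dB/10)
  Stage 1: F_1 = 10^(1.09/10) = 1.285, G_1 = 10^(18.2/10) = 66.07
  Stage 2: F_2 = 10^(2.24/10) = 1.675, G_2 = 10^(−2.24/10) = 0.5970
Friis cascade:
  F = 1.285 + (1.675 − 1)/66.07 = 1.296
NF = 10 log₁₀(1.296) = 1.12 dB

1.12 dB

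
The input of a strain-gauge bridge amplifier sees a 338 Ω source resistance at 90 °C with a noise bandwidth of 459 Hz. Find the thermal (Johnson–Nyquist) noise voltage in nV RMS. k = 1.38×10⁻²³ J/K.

55.8 nV

T = 90 °C + 273.15 = 363.15 K
V_n = √(4kTRB)
4kTRB = 4 × 1.38×10⁻²³ × 363.15 × 3.38×10² × 4.59×10² = 3.11×10⁻¹⁵ V²
V_n = √(3.11×10⁻¹⁵) = 5.58×10⁻⁸ V = 55.8 nV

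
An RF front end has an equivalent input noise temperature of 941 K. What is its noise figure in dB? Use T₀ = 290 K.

F = 1 + T_e/T₀ = 1 + 941/290 = 4.24483
NF = 10 log₁₀(4.24483) = 6.28 dB

6.28 dB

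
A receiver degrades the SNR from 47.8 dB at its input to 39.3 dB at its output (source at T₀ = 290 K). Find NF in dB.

8.5 dB

NF (dB) = SNR_in(dB) − SNR_out(dB) when the source is at T₀
NF = 47.8 − 39.3 = 8.5 dB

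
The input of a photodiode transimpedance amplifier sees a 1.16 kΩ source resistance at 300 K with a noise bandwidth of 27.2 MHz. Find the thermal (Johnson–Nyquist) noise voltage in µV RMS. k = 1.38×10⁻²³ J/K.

V_n = √(4kTRB)
4kTRB = 4 × 1.38×10⁻²³ × 300 × 1.16×10³ × 2.72×10⁷ = 5.23×10⁻¹⁰ V²
V_n = √(5.23×10⁻¹⁰) = 2.29×10⁻⁵ V = 22.9 µV

22.9 µV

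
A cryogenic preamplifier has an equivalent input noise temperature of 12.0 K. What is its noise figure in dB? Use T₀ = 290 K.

0.176 dB

F = 1 + T_e/T₀ = 1 + 12.0/290 = 1.04138
NF = 10 log₁₀(1.04138) = 0.176 dB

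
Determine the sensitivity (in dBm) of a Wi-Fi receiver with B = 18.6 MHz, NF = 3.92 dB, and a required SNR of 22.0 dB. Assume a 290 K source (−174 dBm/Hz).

−75.4 dBm

Sensitivity = −174 + 10 log₁₀(B) + NF + SNR_min
= −174 + 72.7 + 3.92 + 22.0
= −75.38 dBm → −75.4 dBm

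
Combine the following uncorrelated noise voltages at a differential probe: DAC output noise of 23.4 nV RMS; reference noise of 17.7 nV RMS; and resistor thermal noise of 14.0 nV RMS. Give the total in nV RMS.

32.5 nV

Uncorrelated sources add in power (mean-square): V_tot = √(ΣV_i²)
V_tot = √[(2.34×10⁻⁸)² + (1.77×10⁻⁸)² + (1.40×10⁻⁸)²] = 3.25×10⁻⁸ V = 32.5 nV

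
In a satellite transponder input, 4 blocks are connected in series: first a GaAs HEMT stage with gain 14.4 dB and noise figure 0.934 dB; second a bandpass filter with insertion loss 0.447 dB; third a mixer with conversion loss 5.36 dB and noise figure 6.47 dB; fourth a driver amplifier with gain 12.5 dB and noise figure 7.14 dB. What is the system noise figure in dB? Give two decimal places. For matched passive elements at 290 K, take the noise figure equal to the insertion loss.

Convert to linear (a loss of L dB is a gain of −L dB): F_i = 10^(NF_i/10), G_i = 10^(G_i,dB/10)
  Stage 1: F_1 = 10^(0.934/10) = 1.240, G_1 = 10^(14.4/10) = 27.54
  Stage 2: F_2 = 10^(0.447/10) = 1.108, G_2 = 10^(−0.447/10) = 0.9022
  Stage 3: F_3 = 10^(6.47/10) = 4.436, G_3 = 10^(−5.36/10) = 0.2911
  Stage 4: F_4 = 10^(7.14/10) = 5.176, G_4 = 10^(12.5/10) = 17.78
Friis cascade:
  F = 1.240 + (1.108 − 1)/27.54 + (4.436 − 1)/24.85 + (5.176 − 1)/7.233 = 1.960
NF = 10 log₁₀(1.960) = 2.92 dB

2.92 dB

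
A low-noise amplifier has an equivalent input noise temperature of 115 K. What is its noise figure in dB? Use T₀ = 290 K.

F = 1 + T_e/T₀ = 1 + 115/290 = 1.39655
NF = 10 log₁₀(1.39655) = 1.45 dB

1.45 dB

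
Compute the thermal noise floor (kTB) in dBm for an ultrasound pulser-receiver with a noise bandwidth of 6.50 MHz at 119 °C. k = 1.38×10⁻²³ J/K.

−104.5 dBm

T = 119 °C + 273.15 = 392.15 K
P_n = kTB = 1.38×10⁻²³ × 392.15 × 6.50×10⁶ = 3.52×10⁻¹⁴ W
In dBm: 10 log₁₀(3.52×10⁻¹⁴ / 10⁻³) = −104.5 dBm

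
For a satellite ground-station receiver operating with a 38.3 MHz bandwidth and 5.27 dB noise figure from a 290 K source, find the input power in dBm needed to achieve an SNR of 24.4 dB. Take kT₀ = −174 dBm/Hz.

−68.5 dBm

Sensitivity = −174 + 10 log₁₀(B) + NF + SNR_min
= −174 + 75.83 + 5.27 + 24.4
= −68.50 dBm → −68.5 dBm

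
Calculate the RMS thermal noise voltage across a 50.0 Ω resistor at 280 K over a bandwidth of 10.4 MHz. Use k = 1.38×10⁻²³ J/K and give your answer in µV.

2.83 µV

V_n = √(4kTRB)
4kTRB = 4 × 1.38×10⁻²³ × 280 × 5.00×10¹ × 1.04×10⁷ = 8.04×10⁻¹² V²
V_n = √(8.04×10⁻¹²) = 2.83×10⁻⁶ V = 2.83 µV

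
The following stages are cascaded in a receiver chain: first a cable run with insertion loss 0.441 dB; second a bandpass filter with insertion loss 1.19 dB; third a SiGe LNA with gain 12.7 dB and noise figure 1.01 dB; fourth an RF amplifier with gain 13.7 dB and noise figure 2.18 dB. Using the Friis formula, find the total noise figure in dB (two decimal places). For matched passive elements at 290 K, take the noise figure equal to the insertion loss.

Convert to linear (a loss of L dB is a gain of −L dB): F_i = 10^(NF_i/10), G_i = 10^(G_i,dB/10)
  Stage 1: F_1 = 10^(0.441/10) = 1.107, G_1 = 10^(−0.441/10) = 0.9034
  Stage 2: F_2 = 10^(1.19/10) = 1.315, G_2 = 10^(−1.19/10) = 0.7603
  Stage 3: F_3 = 10^(1.01/10) = 1.262, G_3 = 10^(12.7/10) = 18.62
  Stage 4: F_4 = 10^(2.18/10) = 1.652, G_4 = 10^(13.7/10) = 23.44
Friis cascade:
  F = 1.107 + (1.315 − 1)/0.9034 + (1.262 − 1)/0.6869 + (1.652 − 1)/12.79 = 1.888
NF = 10 log₁₀(1.888) = 2.76 dB

2.76 dB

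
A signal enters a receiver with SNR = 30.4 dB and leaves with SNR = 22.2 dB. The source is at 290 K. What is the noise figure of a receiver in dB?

NF (dB) = SNR_in(dB) − SNR_out(dB) when the source is at T₀
NF = 30.4 − 22.2 = 8.2 dB

8.2 dB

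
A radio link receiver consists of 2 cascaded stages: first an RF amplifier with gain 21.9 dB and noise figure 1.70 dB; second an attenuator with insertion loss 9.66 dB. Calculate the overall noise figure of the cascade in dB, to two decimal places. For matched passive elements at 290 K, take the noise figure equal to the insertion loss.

1.85 dB

Convert to linear (a loss of L dB is a gain of −L dB): F_i = 10^(NF_i/10), G_i = 10^(G_i,dB/10)
  Stage 1: F_1 = 10^(1.70/10) = 1.479, G_1 = 10^(21.9/10) = 154.9
  Stage 2: F_2 = 10^(9.66/10) = 9.247, G_2 = 10^(−9.66/10) = 0.1081
Friis cascade:
  F = 1.479 + (9.247 − 1)/154.9 = 1.532
NF = 10 log₁₀(1.532) = 1.85 dB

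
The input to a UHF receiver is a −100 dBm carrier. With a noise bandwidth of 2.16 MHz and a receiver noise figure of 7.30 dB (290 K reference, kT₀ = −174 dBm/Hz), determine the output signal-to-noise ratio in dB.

3.4 dB

Noise floor: N = −174 + 10 log₁₀(B) + NF
10 log₁₀(2.16×10⁶) = 63.34 dB
N = −174 + 63.34 + 7.30 = −103.36 dBm
SNR = P_sig − N = −100 − (−103.36) = 3.36 dB → 3.4 dB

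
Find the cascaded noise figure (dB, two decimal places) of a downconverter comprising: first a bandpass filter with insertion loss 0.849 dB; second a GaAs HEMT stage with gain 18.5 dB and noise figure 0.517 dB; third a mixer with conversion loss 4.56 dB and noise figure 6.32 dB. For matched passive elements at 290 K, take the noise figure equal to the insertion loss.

1.54 dB

Convert to linear (a loss of L dB is a gain of −L dB): F_i = 10^(NF_i/10), G_i = 10^(G_i,dB/10)
  Stage 1: F_1 = 10^(0.849/10) = 1.216, G_1 = 10^(−0.849/10) = 0.8224
  Stage 2: F_2 = 10^(0.517/10) = 1.126, G_2 = 10^(18.5/10) = 70.79
  Stage 3: F_3 = 10^(6.32/10) = 4.285, G_3 = 10^(−4.56/10) = 0.3499
Friis cascade:
  F = 1.216 + (1.126 − 1)/0.8224 + (4.285 − 1)/58.22 = 1.426
NF = 10 log₁₀(1.426) = 1.54 dB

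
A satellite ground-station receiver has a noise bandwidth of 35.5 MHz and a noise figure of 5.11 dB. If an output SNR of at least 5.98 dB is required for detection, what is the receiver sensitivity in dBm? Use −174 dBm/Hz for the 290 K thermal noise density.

Sensitivity = −174 + 10 log₁₀(B) + NF + SNR_min
= −174 + 75.5 + 5.11 + 5.98
= −87.41 dBm → −87.4 dBm

−87.4 dBm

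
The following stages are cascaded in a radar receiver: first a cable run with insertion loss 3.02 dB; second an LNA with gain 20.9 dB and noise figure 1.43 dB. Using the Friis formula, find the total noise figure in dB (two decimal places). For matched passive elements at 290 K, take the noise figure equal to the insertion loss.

4.45 dB

Convert to linear (a loss of L dB is a gain of −L dB): F_i = 10^(NF_i/10), G_i = 10^(G_i,dB/10)
  Stage 1: F_1 = 10^(3.02/10) = 2.004, G_1 = 10^(−3.02/10) = 0.4989
  Stage 2: F_2 = 10^(1.43/10) = 1.390, G_2 = 10^(20.9/10) = 123.0
Friis cascade:
  F = 2.004 + (1.390 − 1)/0.4989 = 2.786
NF = 10 log₁₀(2.786) = 4.45 dB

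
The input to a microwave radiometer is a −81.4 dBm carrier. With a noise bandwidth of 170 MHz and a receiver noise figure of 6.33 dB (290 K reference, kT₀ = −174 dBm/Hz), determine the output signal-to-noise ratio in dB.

Noise floor: N = −174 + 10 log₁₀(B) + NF
10 log₁₀(1.70×10⁸) = 82.3 dB
N = −174 + 82.3 + 6.33 = −85.37 dBm
SNR = P_sig − N = −81.4 − (−85.37) = 3.97 dB → 4.0 dB

4.0 dB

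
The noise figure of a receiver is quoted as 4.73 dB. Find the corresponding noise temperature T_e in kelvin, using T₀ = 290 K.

F = 10^(4.73/10) = 2.97167
T_e = (F − 1)·T₀ = (2.97167 − 1) × 290 = 572 K

572 K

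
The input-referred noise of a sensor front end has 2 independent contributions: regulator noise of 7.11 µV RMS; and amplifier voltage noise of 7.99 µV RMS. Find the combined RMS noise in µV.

10.7 µV

Uncorrelated sources add in power (mean-square): V_tot = √(ΣV_i²)
V_tot = √[(7.11×10⁻⁶)² + (7.99×10⁻⁶)²] = 1.07×10⁻⁵ V = 10.7 µV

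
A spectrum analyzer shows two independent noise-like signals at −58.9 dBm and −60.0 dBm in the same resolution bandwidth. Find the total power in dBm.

Convert to linear, add, convert back:
P₁ = 1.29×10⁻⁹ W, P₂ = 1.00×10⁻⁹ W
P_tot = 2.29×10⁻⁹ W → 10 log₁₀(P_tot / 10⁻³) = −56.4 dBm

−56.4 dBm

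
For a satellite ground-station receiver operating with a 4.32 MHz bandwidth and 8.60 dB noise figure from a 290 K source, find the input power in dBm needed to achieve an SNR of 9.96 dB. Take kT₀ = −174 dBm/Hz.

Sensitivity = −174 + 10 log₁₀(B) + NF + SNR_min
= −174 + 66.35 + 8.60 + 9.96
= −89.09 dBm → −89.1 dBm

−89.1 dBm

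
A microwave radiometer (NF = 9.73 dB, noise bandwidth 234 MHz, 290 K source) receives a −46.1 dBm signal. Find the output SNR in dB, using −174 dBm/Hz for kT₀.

34.5 dB

Noise floor: N = −174 + 10 log₁₀(B) + NF
10 log₁₀(2.34×10⁸) = 83.69 dB
N = −174 + 83.69 + 9.73 = −80.58 dBm
SNR = P_sig − N = −46.1 − (−80.58) = 34.48 dB → 34.5 dB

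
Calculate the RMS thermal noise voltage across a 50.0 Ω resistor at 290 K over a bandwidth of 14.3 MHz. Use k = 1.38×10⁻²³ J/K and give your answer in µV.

V_n = √(4kTRB)
4kTRB = 4 × 1.38×10⁻²³ × 290 × 5.00×10¹ × 1.43×10⁷ = 1.14×10⁻¹¹ V²
V_n = √(1.14×10⁻¹¹) = 3.38×10⁻⁶ V = 3.38 µV

3.38 µV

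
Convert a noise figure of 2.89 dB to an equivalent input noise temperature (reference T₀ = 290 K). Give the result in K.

F = 10^(2.89/10) = 1.94536
T_e = (F − 1)·T₀ = (1.94536 − 1) × 290 = 274 K

274 K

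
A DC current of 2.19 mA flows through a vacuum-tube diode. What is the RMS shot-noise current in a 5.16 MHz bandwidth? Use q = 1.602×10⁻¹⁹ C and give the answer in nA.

I_n = √(2qI·B)
2qI·B = 2 × 1.602×10⁻¹⁹ × 2.19×10⁻³ × 5.16×10⁶ = 3.62×10⁻¹⁵ A²
I_n = √(3.62×10⁻¹⁵) = 6.02×10⁻⁸ A = 60.2 nA

60.2 nA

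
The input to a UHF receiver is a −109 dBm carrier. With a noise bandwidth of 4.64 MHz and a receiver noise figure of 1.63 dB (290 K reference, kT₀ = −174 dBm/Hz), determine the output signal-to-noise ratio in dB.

−3.3 dB

Noise floor: N = −174 + 10 log₁₀(B) + NF
10 log₁₀(4.64×10⁶) = 66.67 dB
N = −174 + 66.67 + 1.63 = −105.70 dBm
SNR = P_sig − N = −109 − (−105.70) = −3.30 dB → −3.3 dB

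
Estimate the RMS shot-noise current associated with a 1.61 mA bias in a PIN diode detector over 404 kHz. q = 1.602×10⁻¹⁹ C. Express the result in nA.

I_n = √(2qI·B)
2qI·B = 2 × 1.602×10⁻¹⁹ × 1.61×10⁻³ × 4.04×10⁵ = 2.08×10⁻¹⁶ A²
I_n = √(2.08×10⁻¹⁶) = 1.44×10⁻⁸ A = 14.4 nA

14.4 nA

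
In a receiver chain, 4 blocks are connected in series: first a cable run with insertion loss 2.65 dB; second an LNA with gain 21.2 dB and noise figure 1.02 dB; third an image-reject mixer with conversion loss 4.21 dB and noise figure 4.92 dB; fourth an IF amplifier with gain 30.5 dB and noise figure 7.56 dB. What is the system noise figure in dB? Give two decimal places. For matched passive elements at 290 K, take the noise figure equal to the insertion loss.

Convert to linear (a loss of L dB is a gain of −L dB): F_i = 10^(NF_i/10), G_i = 10^(G_i,dB/10)
  Stage 1: F_1 = 10^(2.65/10) = 1.841, G_1 = 10^(−2.65/10) = 0.5433
  Stage 2: F_2 = 10^(1.02/10) = 1.265, G_2 = 10^(21.2/10) = 131.8
  Stage 3: F_3 = 10^(4.92/10) = 3.105, G_3 = 10^(−4.21/10) = 0.3793
  Stage 4: F_4 = 10^(7.56/10) = 5.702, G_4 = 10^(30.5/10) = 1122
Friis cascade:
  F = 1.841 + (1.265 − 1)/0.5433 + (3.105 − 1)/71.61 + (5.702 − 1)/27.16 = 2.531
NF = 10 log₁₀(2.531) = 4.03 dB

4.03 dB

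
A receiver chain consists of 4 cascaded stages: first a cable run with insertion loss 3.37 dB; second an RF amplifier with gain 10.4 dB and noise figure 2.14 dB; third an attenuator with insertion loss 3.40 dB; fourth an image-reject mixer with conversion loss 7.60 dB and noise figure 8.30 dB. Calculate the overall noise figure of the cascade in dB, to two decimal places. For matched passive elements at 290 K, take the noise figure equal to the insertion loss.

7.99 dB

Convert to linear (a loss of L dB is a gain of −L dB): F_i = 10^(NF_i/10), G_i = 10^(G_i,dB/10)
  Stage 1: F_1 = 10^(3.37/10) = 2.173, G_1 = 10^(−3.37/10) = 0.4603
  Stage 2: F_2 = 10^(2.14/10) = 1.637, G_2 = 10^(10.4/10) = 10.96
  Stage 3: F_3 = 10^(3.40/10) = 2.188, G_3 = 10^(−3.40/10) = 0.4571
  Stage 4: F_4 = 10^(8.30/10) = 6.761, G_4 = 10^(−7.60/10) = 0.1738
Friis cascade:
  F = 2.173 + (1.637 − 1)/0.4603 + (2.188 − 1)/5.047 + (6.761 − 1)/2.307 = 6.289
NF = 10 log₁₀(6.289) = 7.99 dB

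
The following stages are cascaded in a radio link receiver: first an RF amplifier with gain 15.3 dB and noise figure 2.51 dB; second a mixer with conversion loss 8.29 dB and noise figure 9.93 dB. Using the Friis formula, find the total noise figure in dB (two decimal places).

3.10 dB

Convert to linear (a loss of L dB is a gain of −L dB): F_i = 10^(NF_i/10), G_i = 10^(G_i,dB/10)
  Stage 1: F_1 = 10^(2.51/10) = 1.782, G_1 = 10^(15.3/10) = 33.88
  Stage 2: F_2 = 10^(9.93/10) = 9.840, G_2 = 10^(−8.29/10) = 0.1483
Friis cascade:
  F = 1.782 + (9.840 − 1)/33.88 = 2.043
NF = 10 log₁₀(2.043) = 3.10 dB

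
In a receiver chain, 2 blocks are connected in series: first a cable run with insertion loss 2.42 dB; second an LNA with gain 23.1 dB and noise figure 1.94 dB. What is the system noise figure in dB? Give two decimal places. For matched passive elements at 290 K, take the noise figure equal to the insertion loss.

4.36 dB

Convert to linear (a loss of L dB is a gain of −L dB): F_i = 10^(NF_i/10), G_i = 10^(G_i,dB/10)
  Stage 1: F_1 = 10^(2.42/10) = 1.746, G_1 = 10^(−2.42/10) = 0.5728
  Stage 2: F_2 = 10^(1.94/10) = 1.563, G_2 = 10^(23.1/10) = 204.2
Friis cascade:
  F = 1.746 + (1.563 − 1)/0.5728 = 2.729
NF = 10 log₁₀(2.729) = 4.36 dB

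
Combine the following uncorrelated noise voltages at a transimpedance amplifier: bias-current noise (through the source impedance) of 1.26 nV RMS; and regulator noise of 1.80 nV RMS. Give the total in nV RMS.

Uncorrelated sources add in power (mean-square): V_tot = √(ΣV_i²)
V_tot = √[(1.26×10⁻⁹)² + (1.80×10⁻⁹)²] = 2.20×10⁻⁹ V = 2.20 nV

2.20 nV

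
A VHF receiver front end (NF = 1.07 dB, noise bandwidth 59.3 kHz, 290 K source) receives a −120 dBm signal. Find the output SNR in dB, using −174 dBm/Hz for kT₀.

Noise floor: N = −174 + 10 log₁₀(B) + NF
10 log₁₀(5.93×10⁴) = 47.73 dB
N = −174 + 47.73 + 1.07 = −125.20 dBm
SNR = P_sig − N = −120 − (−125.20) = 5.20 dB → 5.2 dB

5.2 dB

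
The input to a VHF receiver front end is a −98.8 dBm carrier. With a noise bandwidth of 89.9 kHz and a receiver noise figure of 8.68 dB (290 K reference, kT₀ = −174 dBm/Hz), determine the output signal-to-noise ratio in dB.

Noise floor: N = −174 + 10 log₁₀(B) + NF
10 log₁₀(8.99×10⁴) = 49.54 dB
N = −174 + 49.54 + 8.68 = −115.78 dBm
SNR = P_sig − N = −98.8 − (−115.78) = 16.98 dB → 17.0 dB

17.0 dB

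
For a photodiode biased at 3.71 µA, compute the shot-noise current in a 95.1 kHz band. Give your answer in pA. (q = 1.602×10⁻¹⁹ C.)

I_n = √(2qI·B)
2qI·B = 2 × 1.602×10⁻¹⁹ × 3.71×10⁻⁶ × 9.51×10⁴ = 1.13×10⁻¹⁹ A²
I_n = √(1.13×10⁻¹⁹) = 3.36×10⁻¹⁰ A = 336 pA

336 pA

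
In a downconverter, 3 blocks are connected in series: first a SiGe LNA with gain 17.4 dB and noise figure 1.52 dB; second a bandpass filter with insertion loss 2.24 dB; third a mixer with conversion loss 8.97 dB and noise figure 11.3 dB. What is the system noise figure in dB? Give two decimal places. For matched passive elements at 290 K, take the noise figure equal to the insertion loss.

Convert to linear (a loss of L dB is a gain of −L dB): F_i = 10^(NF_i/10), G_i = 10^(G_i,dB/10)
  Stage 1: F_1 = 10^(1.52/10) = 1.419, G_1 = 10^(17.4/10) = 54.95
  Stage 2: F_2 = 10^(2.24/10) = 1.675, G_2 = 10^(−2.24/10) = 0.5970
  Stage 3: F_3 = 10^(11.3/10) = 13.49, G_3 = 10^(−8.97/10) = 0.1268
Friis cascade:
  F = 1.419 + (1.675 − 1)/54.95 + (13.49 − 1)/32.81 = 1.812
NF = 10 log₁₀(1.812) = 2.58 dB

2.58 dB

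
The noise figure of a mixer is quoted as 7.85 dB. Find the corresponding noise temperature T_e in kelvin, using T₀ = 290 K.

F = 10^(7.85/10) = 6.09537
T_e = (F − 1)·T₀ = (6.09537 − 1) × 290 = 1478 K

1478 K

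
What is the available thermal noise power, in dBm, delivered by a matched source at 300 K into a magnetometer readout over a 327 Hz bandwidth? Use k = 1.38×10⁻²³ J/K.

−148.7 dBm

P_n = kTB = 1.38×10⁻²³ × 300 × 3.27×10² = 1.35×10⁻¹⁸ W
In dBm: 10 log₁₀(1.35×10⁻¹⁸ / 10⁻³) = −148.7 dBm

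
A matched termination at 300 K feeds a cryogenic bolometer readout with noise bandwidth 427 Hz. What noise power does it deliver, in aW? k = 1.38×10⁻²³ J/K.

P_n = kTB = 1.38×10⁻²³ × 300 × 4.27×10² = 1.77×10⁻¹⁸ W = 1.77 aW

1.77 aW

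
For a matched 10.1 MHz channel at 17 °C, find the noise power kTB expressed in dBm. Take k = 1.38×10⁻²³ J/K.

−103.9 dBm

T = 17 °C + 273.15 = 290.15 K
P_n = kTB = 1.38×10⁻²³ × 290.15 × 1.01×10⁷ = 4.04×10⁻¹⁴ W
In dBm: 10 log₁₀(4.04×10⁻¹⁴ / 10⁻³) = −103.9 dBm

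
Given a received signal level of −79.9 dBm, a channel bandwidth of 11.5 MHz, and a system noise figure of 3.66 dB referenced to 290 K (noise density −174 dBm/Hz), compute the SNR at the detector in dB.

19.8 dB

Noise floor: N = −174 + 10 log₁₀(B) + NF
10 log₁₀(1.15×10⁷) = 70.61 dB
N = −174 + 70.61 + 3.66 = −99.73 dBm
SNR = P_sig − N = −79.9 − (−99.73) = 19.83 dB → 19.8 dB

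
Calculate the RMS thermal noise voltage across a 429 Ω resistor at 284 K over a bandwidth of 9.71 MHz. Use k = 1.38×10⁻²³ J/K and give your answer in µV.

V_n = √(4kTRB)
4kTRB = 4 × 1.38×10⁻²³ × 284 × 4.29×10² × 9.71×10⁶ = 6.53×10⁻¹¹ V²
V_n = √(6.53×10⁻¹¹) = 8.08×10⁻⁶ V = 8.08 µV

8.08 µV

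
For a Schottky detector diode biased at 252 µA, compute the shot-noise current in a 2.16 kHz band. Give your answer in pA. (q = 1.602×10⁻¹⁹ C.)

418 pA

I_n = √(2qI·B)
2qI·B = 2 × 1.602×10⁻¹⁹ × 2.52×10⁻⁴ × 2.16×10³ = 1.74×10⁻¹⁹ A²
I_n = √(1.74×10⁻¹⁹) = 4.18×10⁻¹⁰ A = 418 pA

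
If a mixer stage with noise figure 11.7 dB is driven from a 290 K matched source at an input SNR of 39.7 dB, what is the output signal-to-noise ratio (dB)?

28.0 dB

By definition F = SNR_in/SNR_out, so in dB: SNR_out = SNR_in − NF
SNR_out = 39.7 − 11.7 = 28.0 dB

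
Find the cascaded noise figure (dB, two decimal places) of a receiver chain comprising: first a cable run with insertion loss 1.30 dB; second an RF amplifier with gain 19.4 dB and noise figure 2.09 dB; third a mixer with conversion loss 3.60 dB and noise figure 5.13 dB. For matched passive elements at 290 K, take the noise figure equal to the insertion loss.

3.46 dB

Convert to linear (a loss of L dB is a gain of −L dB): F_i = 10^(NF_i/10), G_i = 10^(G_i,dB/10)
  Stage 1: F_1 = 10^(1.30/10) = 1.349, G_1 = 10^(−1.30/10) = 0.7413
  Stage 2: F_2 = 10^(2.09/10) = 1.618, G_2 = 10^(19.4/10) = 87.10
  Stage 3: F_3 = 10^(5.13/10) = 3.258, G_3 = 10^(−3.60/10) = 0.4365
Friis cascade:
  F = 1.349 + (1.618 − 1)/0.7413 + (3.258 − 1)/64.57 = 2.218
NF = 10 log₁₀(2.218) = 3.46 dB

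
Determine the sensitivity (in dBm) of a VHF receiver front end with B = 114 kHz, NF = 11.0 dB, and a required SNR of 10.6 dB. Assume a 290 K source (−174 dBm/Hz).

Sensitivity = −174 + 10 log₁₀(B) + NF + SNR_min
= −174 + 50.57 + 11.0 + 10.6
= −101.83 dBm → −101.8 dBm

−101.8 dBm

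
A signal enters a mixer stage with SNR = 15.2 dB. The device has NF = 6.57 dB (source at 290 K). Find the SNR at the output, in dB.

8.63 dB

By definition F = SNR_in/SNR_out, so in dB: SNR_out = SNR_in − NF
SNR_out = 15.2 − 6.57 = 8.63 dB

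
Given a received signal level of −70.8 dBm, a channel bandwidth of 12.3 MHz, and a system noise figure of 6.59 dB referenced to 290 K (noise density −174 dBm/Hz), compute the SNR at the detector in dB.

Noise floor: N = −174 + 10 log₁₀(B) + NF
10 log₁₀(1.23×10⁷) = 70.9 dB
N = −174 + 70.9 + 6.59 = −96.51 dBm
SNR = P_sig − N = −70.8 − (−96.51) = 25.71 dB → 25.7 dB

25.7 dB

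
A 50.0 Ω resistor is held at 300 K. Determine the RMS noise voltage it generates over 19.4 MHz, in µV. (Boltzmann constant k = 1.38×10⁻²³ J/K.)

4.01 µV

V_n = √(4kTRB)
4kTRB = 4 × 1.38×10⁻²³ × 300 × 5.00×10¹ × 1.94×10⁷ = 1.61×10⁻¹¹ V²
V_n = √(1.61×10⁻¹¹) = 4.01×10⁻⁶ V = 4.01 µV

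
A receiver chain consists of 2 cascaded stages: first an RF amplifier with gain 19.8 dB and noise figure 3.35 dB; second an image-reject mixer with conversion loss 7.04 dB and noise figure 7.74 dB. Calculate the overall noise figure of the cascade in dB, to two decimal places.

3.45 dB

Convert to linear (a loss of L dB is a gain of −L dB): F_i = 10^(NF_i/10), G_i = 10^(G_i,dB/10)
  Stage 1: F_1 = 10^(3.35/10) = 2.163, G_1 = 10^(19.8/10) = 95.50
  Stage 2: F_2 = 10^(7.74/10) = 5.943, G_2 = 10^(−7.04/10) = 0.1977
Friis cascade:
  F = 2.163 + (5.943 − 1)/95.50 = 2.214
NF = 10 log₁₀(2.214) = 3.45 dB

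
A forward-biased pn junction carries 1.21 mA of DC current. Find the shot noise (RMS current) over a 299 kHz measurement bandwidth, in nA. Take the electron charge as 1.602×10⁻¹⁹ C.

10.8 nA

I_n = √(2qI·B)
2qI·B = 2 × 1.602×10⁻¹⁹ × 1.21×10⁻³ × 2.99×10⁵ = 1.16×10⁻¹⁶ A²
I_n = √(1.16×10⁻¹⁶) = 1.08×10⁻⁸ A = 10.8 nA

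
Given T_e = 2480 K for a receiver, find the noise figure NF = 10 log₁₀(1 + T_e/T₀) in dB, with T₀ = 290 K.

9.80 dB

F = 1 + T_e/T₀ = 1 + 2480/290 = 9.55172
NF = 10 log₁₀(9.55172) = 9.80 dB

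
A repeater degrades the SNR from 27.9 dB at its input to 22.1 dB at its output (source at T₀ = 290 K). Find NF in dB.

NF (dB) = SNR_in(dB) − SNR_out(dB) when the source is at T₀
NF = 27.9 − 22.1 = 5.8 dB

5.8 dB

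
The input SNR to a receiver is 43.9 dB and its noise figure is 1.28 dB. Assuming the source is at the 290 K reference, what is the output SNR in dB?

42.62 dB

By definition F = SNR_in/SNR_out, so in dB: SNR_out = SNR_in − NF
SNR_out = 43.9 − 1.28 = 42.62 dB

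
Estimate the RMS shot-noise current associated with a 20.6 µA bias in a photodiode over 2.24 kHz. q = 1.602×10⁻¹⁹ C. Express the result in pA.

122 pA

I_n = √(2qI·B)
2qI·B = 2 × 1.602×10⁻¹⁹ × 2.06×10⁻⁵ × 2.24×10³ = 1.48×10⁻²⁰ A²
I_n = √(1.48×10⁻²⁰) = 1.22×10⁻¹⁰ A = 122 pA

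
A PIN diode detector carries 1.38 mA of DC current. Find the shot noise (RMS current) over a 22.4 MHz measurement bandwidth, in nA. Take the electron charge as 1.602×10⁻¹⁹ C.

99.5 nA

I_n = √(2qI·B)
2qI·B = 2 × 1.602×10⁻¹⁹ × 1.38×10⁻³ × 2.24×10⁷ = 9.90×10⁻¹⁵ A²
I_n = √(9.90×10⁻¹⁵) = 9.95×10⁻⁸ A = 99.5 nA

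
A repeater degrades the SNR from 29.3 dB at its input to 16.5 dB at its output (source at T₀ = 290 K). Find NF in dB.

NF (dB) = SNR_in(dB) − SNR_out(dB) when the source is at T₀
NF = 29.3 − 16.5 = 12.8 dB

12.8 dB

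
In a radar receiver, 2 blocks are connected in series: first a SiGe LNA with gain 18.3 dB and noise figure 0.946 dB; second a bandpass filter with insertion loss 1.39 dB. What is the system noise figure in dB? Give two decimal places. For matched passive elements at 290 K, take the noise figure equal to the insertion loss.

Convert to linear (a loss of L dB is a gain of −L dB): F_i = 10^(NF_i/10), G_i = 10^(G_i,dB/10)
  Stage 1: F_1 = 10^(0.946/10) = 1.243, G_1 = 10^(18.3/10) = 67.61
  Stage 2: F_2 = 10^(1.39/10) = 1.377, G_2 = 10^(−1.39/10) = 0.7261
Friis cascade:
  F = 1.243 + (1.377 − 1)/67.61 = 1.249
NF = 10 log₁₀(1.249) = 0.97 dB

0.97 dB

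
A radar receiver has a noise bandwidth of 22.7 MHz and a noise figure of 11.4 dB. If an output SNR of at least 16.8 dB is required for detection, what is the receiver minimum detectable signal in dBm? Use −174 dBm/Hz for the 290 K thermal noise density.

Sensitivity = −174 + 10 log₁₀(B) + NF + SNR_min
= −174 + 73.56 + 11.4 + 16.8
= −72.24 dBm → −72.2 dBm

−72.2 dBm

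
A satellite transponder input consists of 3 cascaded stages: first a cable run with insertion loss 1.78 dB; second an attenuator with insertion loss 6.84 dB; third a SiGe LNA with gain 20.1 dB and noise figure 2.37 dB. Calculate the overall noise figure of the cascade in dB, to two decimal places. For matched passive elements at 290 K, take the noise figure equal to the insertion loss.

10.99 dB

Convert to linear (a loss of L dB is a gain of −L dB): F_i = 10^(NF_i/10), G_i = 10^(G_i,dB/10)
  Stage 1: F_1 = 10^(1.78/10) = 1.507, G_1 = 10^(−1.78/10) = 0.6637
  Stage 2: F_2 = 10^(6.84/10) = 4.831, G_2 = 10^(−6.84/10) = 0.2070
  Stage 3: F_3 = 10^(2.37/10) = 1.726, G_3 = 10^(20.1/10) = 102.3
Friis cascade:
  F = 1.507 + (4.831 − 1)/0.6637 + (1.726 − 1)/0.1374 = 12.56
NF = 10 log₁₀(12.56) = 10.99 dB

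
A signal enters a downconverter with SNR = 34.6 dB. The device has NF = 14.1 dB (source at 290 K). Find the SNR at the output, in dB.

By definition F = SNR_in/SNR_out, so in dB: SNR_out = SNR_in − NF
SNR_out = 34.6 − 14.1 = 20.5 dB

20.5 dB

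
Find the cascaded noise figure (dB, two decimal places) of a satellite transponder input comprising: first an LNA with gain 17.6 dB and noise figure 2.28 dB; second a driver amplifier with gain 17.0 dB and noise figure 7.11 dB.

Convert to linear (a loss of L dB is a gain of −L dB): F_i = 10^(NF_i/10), G_i = 10^(G_i,dB/10)
  Stage 1: F_1 = 10^(2.28/10) = 1.690, G_1 = 10^(17.6/10) = 57.54
  Stage 2: F_2 = 10^(7.11/10) = 5.140, G_2 = 10^(17.0/10) = 50.12
Friis cascade:
  F = 1.690 + (5.140 − 1)/57.54 = 1.762
NF = 10 log₁₀(1.762) = 2.46 dB

2.46 dB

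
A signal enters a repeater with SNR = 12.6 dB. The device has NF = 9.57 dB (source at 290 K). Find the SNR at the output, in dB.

By definition F = SNR_in/SNR_out, so in dB: SNR_out = SNR_in − NF
SNR_out = 12.6 − 9.57 = 3.03 dB

3.03 dB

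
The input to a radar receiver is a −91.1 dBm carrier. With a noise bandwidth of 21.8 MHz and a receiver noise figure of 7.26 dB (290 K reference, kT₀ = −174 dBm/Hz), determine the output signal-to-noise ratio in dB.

Noise floor: N = −174 + 10 log₁₀(B) + NF
10 log₁₀(2.18×10⁷) = 73.38 dB
N = −174 + 73.38 + 7.26 = −93.36 dBm
SNR = P_sig − N = −91.1 − (−93.36) = 2.26 dB → 2.3 dB

2.3 dB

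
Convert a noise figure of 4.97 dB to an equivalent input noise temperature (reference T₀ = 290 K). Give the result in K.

F = 10^(4.97/10) = 3.14051
T_e = (F − 1)·T₀ = (3.14051 − 1) × 290 = 621 K

621 K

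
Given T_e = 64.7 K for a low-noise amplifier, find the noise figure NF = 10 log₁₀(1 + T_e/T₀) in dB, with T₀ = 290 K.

F = 1 + T_e/T₀ = 1 + 64.7/290 = 1.2231
NF = 10 log₁₀(1.2231) = 0.875 dB

0.875 dB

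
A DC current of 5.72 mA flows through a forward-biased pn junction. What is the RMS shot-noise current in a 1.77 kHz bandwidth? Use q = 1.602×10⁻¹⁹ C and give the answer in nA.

I_n = √(2qI·B)
2qI·B = 2 × 1.602×10⁻¹⁹ × 5.72×10⁻³ × 1.77×10³ = 3.24×10⁻¹⁸ A²
I_n = √(3.24×10⁻¹⁸) = 1.80×10⁻⁹ A = 1.80 nA

1.80 nA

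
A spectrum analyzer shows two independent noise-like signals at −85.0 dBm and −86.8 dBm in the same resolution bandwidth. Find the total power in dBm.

Convert to linear, add, convert back:
P₁ = 3.16×10⁻¹² W, P₂ = 2.09×10⁻¹² W
P_tot = 5.25×10⁻¹² W → 10 log₁₀(P_tot / 10⁻³) = −82.8 dBm

−82.8 dBm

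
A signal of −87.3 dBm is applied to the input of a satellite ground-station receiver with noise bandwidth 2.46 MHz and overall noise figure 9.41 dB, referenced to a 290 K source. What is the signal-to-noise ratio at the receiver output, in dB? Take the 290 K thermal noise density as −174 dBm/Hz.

Noise floor: N = −174 + 10 log₁₀(B) + NF
10 log₁₀(2.46×10⁶) = 63.91 dB
N = −174 + 63.91 + 9.41 = −100.68 dBm
SNR = P_sig − N = −87.3 − (−100.68) = 13.38 dB → 13.4 dB

13.4 dB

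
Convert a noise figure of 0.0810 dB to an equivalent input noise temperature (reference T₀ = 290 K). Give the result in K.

5.46 K

F = 10^(0.0810/10) = 1.01883
T_e = (F − 1)·T₀ = (1.01883 − 1) × 290 = 5.46 K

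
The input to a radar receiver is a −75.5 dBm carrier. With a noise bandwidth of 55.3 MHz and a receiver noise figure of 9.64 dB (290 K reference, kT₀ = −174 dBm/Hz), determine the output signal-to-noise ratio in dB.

11.4 dB

Noise floor: N = −174 + 10 log₁₀(B) + NF
10 log₁₀(5.53×10⁷) = 77.43 dB
N = −174 + 77.43 + 9.64 = −86.93 dBm
SNR = P_sig − N = −75.5 − (−86.93) = 11.43 dB → 11.4 dB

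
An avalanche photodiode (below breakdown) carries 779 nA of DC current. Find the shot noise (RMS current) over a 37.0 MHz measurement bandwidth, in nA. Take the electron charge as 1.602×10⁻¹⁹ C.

3.04 nA

I_n = √(2qI·B)
2qI·B = 2 × 1.602×10⁻¹⁹ × 7.79×10⁻⁷ × 3.70×10⁷ = 9.23×10⁻¹⁸ A²
I_n = √(9.23×10⁻¹⁸) = 3.04×10⁻⁹ A = 3.04 nA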